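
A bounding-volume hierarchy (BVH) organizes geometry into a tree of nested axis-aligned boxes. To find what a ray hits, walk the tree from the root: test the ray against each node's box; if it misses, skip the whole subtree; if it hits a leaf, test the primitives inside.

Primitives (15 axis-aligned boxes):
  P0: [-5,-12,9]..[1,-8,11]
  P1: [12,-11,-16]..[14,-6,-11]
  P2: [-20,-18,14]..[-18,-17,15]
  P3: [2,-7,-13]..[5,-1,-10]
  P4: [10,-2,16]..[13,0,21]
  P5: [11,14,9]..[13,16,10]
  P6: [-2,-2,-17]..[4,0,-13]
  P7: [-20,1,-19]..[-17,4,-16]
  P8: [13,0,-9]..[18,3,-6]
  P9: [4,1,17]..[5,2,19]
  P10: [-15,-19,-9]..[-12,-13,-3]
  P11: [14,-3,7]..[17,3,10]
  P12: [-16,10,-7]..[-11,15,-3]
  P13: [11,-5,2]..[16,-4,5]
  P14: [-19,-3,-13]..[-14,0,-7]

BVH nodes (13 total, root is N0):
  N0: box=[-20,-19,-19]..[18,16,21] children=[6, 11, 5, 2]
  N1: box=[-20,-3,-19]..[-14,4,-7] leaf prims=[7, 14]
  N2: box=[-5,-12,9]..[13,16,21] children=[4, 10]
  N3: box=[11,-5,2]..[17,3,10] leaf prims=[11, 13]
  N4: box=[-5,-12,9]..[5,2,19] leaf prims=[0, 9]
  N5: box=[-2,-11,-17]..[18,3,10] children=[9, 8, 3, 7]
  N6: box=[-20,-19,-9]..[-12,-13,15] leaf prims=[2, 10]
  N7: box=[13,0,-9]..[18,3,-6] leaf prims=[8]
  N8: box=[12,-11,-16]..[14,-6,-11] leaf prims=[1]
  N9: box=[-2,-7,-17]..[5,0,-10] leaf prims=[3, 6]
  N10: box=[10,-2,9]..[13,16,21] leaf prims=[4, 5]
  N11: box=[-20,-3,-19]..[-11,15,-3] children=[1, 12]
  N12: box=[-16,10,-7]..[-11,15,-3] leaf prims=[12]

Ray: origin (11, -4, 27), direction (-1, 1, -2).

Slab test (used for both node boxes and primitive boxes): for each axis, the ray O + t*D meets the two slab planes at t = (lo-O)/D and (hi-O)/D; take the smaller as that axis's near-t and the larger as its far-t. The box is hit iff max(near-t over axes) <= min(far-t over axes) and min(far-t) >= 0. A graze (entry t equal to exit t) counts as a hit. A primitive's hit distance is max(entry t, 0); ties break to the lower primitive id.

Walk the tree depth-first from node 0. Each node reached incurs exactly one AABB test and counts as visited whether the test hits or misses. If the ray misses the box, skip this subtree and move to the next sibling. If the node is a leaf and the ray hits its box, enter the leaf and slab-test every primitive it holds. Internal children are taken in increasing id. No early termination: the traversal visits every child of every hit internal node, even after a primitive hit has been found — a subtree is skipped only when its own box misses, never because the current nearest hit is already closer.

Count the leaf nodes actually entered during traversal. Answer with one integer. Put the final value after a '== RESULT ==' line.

Walk:
N0 x:[-7,31] y:[-15,20] z:[3,23] -> hit [3,20], descend [2, 5, 6, 11]
  N2 x:[-2,16] y:[-8,20] z:[3,9] -> hit [3,9], descend [4, 10]
    N4 x:[6,16] y:[-8,6] z:[4,9] -> hit [6,6] leaf, test {P0(miss), P9(miss)}
    N10 x:[-2,1] y:[2,20] z:[3,9] -> miss, prune
  N5 x:[-7,13] y:[-7,7] z:[17/2,22] -> miss, prune
  N6 x:[23,31] y:[-15,-9] z:[6,18] -> miss, prune
  N11 x:[22,31] y:[1,19] z:[15,23] -> miss, prune

order=[0, 2, 4, 10, 5, 6, 11]  |boxes|=7  |leaves|=1  hit=miss

== RESULT ==
1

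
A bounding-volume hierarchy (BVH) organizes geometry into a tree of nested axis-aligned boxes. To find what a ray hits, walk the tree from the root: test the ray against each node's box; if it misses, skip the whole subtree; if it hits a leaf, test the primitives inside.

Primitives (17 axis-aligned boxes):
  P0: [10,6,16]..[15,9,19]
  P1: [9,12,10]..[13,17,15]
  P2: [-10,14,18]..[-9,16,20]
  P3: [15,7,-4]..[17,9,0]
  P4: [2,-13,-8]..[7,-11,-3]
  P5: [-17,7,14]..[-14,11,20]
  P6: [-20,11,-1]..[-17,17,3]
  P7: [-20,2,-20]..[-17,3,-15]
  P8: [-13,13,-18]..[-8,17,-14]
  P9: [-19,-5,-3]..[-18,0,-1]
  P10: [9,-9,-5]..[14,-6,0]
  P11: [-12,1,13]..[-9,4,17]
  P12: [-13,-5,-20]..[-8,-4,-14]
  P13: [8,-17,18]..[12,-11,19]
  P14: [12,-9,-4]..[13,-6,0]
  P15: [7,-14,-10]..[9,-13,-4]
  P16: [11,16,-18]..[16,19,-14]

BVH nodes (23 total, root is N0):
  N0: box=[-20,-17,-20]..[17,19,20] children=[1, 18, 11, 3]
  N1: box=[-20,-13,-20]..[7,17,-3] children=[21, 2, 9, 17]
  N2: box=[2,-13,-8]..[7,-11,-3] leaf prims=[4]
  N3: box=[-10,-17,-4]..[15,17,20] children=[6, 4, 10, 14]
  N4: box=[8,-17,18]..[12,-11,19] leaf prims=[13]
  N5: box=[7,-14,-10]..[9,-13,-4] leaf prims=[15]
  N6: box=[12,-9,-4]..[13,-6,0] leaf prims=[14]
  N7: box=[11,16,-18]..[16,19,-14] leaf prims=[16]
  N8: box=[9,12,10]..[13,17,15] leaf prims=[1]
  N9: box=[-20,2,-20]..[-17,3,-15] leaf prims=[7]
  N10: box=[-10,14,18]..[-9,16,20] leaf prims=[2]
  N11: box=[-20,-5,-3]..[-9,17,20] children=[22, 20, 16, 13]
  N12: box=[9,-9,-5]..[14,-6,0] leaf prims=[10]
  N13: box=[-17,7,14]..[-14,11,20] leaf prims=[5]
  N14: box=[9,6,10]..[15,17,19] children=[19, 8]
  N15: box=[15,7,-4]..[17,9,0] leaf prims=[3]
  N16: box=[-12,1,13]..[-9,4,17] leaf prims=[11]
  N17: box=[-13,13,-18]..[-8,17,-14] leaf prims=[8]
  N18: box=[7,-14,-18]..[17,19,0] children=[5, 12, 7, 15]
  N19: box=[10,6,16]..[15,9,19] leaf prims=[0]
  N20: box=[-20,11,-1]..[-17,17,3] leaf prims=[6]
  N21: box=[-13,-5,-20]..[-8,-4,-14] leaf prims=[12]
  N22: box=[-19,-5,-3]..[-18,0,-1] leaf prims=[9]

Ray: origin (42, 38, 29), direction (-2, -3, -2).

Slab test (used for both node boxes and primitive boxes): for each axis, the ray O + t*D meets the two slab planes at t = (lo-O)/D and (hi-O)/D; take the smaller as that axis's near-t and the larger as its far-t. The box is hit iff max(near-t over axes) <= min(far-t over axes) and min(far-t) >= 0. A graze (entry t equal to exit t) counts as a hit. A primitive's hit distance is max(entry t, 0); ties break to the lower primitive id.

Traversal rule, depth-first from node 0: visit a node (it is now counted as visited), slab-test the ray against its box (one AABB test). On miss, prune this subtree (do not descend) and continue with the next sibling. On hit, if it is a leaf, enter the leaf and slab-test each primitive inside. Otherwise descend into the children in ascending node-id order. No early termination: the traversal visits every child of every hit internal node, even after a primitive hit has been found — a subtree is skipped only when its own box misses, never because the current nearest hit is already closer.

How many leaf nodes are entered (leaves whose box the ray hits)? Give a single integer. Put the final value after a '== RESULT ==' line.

Traverse from the root:
N0 x:[25/2,31] y:[19/3,55/3] z:[9/2,49/2] -> hit [25/2,55/3], descend [1, 3, 11, 18]
  N1 x:[35/2,31] y:[7,17] z:[16,49/2] -> miss, prune
  N3 x:[27/2,26] y:[7,55/3] z:[9/2,33/2] -> hit [27/2,33/2], descend [4, 6, 10, 14]
    N4 x:[15,17] y:[49/3,55/3] z:[5,11/2] -> miss, prune
    N6 x:[29/2,15] y:[44/3,47/3] z:[29/2,33/2] -> hit [44/3,15] leaf, test {P14@t=44/3}
    N10 x:[51/2,26] y:[22/3,8] z:[9/2,11/2] -> miss, prune
    N14 x:[27/2,33/2] y:[7,32/3] z:[5,19/2] -> miss, prune
  N11 x:[51/2,31] y:[7,43/3] z:[9/2,16] -> miss, prune
  N18 x:[25/2,35/2] y:[19/3,52/3] z:[29/2,47/2] -> hit [29/2,52/3], descend [5, 7, 12, 15]
    N5 x:[33/2,35/2] y:[17,52/3] z:[33/2,39/2] -> hit [17,52/3] leaf, test {P15@t=17}
    N7 x:[13,31/2] y:[19/3,22/3] z:[43/2,47/2] -> miss, prune
    N12 x:[14,33/2] y:[44/3,47/3] z:[29/2,17] -> hit [44/3,47/3] leaf, test {P10@t=44/3}
    N15 x:[25/2,27/2] y:[29/3,31/3] z:[29/2,33/2] -> miss, prune

Summary -> nodes [0, 1, 3, 4, 6, 10, 14, 11, 18, 5, 7, 12, 15]; box-tests=13; leaf-entries=3; first=P10

== RESULT ==
3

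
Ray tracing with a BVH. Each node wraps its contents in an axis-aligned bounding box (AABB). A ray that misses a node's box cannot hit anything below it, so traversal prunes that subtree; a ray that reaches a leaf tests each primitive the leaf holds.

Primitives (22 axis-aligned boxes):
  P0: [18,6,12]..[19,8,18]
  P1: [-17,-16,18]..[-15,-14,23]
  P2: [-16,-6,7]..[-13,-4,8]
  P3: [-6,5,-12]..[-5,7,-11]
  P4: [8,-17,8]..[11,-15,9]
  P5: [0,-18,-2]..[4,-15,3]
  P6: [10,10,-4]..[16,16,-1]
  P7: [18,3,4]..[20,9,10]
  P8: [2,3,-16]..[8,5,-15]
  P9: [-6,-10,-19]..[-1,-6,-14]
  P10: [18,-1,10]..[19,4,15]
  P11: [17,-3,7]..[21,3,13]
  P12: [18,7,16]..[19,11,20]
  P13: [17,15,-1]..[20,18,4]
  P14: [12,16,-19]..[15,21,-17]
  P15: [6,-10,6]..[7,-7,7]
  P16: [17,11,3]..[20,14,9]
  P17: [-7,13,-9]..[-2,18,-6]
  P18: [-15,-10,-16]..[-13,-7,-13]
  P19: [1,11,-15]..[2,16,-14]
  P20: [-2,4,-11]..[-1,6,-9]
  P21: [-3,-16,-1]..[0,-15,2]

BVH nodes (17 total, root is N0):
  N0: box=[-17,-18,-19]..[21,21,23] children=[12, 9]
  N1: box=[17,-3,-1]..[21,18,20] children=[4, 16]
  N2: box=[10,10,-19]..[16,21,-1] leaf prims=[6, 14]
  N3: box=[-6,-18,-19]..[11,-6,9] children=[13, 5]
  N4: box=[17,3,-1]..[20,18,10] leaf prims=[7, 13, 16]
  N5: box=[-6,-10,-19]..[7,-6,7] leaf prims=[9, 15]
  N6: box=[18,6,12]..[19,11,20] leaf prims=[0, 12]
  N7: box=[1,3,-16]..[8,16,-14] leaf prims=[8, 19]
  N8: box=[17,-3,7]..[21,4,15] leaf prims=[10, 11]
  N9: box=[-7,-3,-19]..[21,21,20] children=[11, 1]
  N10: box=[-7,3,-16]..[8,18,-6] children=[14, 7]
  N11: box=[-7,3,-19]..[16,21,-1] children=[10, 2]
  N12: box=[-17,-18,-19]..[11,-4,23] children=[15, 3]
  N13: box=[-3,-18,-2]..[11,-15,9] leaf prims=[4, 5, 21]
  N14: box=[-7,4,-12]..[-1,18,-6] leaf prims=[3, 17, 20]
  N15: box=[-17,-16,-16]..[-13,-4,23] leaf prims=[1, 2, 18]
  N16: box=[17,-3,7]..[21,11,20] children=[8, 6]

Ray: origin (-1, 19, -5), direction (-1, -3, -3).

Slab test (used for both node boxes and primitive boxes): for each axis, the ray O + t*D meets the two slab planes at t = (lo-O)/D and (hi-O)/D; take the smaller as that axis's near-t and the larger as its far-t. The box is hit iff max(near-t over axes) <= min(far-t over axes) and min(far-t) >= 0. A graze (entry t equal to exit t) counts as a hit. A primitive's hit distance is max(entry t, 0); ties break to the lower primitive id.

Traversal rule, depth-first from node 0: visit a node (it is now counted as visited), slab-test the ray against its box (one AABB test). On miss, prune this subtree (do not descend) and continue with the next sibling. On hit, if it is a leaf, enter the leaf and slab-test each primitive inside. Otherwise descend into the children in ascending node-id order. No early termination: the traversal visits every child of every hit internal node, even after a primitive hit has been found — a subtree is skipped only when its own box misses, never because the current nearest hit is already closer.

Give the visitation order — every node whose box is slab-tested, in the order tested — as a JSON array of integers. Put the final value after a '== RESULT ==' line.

Trace the traversal:
N0 x:[-22,16] y:[-2/3,37/3] z:[-28/3,14/3] -> hit [-2/3,14/3], descend [9, 12]
  N9 x:[-22,6] y:[-2/3,22/3] z:[-25/3,14/3] -> hit [-2/3,14/3], descend [1, 11]
    N1 x:[-22,-18] y:[1/3,22/3] z:[-25/3,-4/3] -> miss, prune
    N11 x:[-17,6] y:[-2/3,16/3] z:[-4/3,14/3] -> hit [-2/3,14/3], descend [2, 10]
      N2 x:[-17,-11] y:[-2/3,3] z:[-4/3,14/3] -> miss, prune
      N10 x:[-9,6] y:[1/3,16/3] z:[1/3,11/3] -> hit [1/3,11/3], descend [7, 14]
        N7 x:[-9,-2] y:[1,16/3] z:[3,11/3] -> miss, prune
        N14 x:[0,6] y:[1/3,5] z:[1/3,7/3] -> hit [1/3,7/3] leaf, test {P3(miss), P17@t=1, P20(miss)}
  N12 x:[-12,16] y:[23/3,37/3] z:[-28/3,14/3] -> miss, prune

order=[0, 9, 1, 11, 2, 10, 7, 14, 12]  |boxes|=9  |leaves|=1  hit=P17

== RESULT ==
[0, 9, 1, 11, 2, 10, 7, 14, 12]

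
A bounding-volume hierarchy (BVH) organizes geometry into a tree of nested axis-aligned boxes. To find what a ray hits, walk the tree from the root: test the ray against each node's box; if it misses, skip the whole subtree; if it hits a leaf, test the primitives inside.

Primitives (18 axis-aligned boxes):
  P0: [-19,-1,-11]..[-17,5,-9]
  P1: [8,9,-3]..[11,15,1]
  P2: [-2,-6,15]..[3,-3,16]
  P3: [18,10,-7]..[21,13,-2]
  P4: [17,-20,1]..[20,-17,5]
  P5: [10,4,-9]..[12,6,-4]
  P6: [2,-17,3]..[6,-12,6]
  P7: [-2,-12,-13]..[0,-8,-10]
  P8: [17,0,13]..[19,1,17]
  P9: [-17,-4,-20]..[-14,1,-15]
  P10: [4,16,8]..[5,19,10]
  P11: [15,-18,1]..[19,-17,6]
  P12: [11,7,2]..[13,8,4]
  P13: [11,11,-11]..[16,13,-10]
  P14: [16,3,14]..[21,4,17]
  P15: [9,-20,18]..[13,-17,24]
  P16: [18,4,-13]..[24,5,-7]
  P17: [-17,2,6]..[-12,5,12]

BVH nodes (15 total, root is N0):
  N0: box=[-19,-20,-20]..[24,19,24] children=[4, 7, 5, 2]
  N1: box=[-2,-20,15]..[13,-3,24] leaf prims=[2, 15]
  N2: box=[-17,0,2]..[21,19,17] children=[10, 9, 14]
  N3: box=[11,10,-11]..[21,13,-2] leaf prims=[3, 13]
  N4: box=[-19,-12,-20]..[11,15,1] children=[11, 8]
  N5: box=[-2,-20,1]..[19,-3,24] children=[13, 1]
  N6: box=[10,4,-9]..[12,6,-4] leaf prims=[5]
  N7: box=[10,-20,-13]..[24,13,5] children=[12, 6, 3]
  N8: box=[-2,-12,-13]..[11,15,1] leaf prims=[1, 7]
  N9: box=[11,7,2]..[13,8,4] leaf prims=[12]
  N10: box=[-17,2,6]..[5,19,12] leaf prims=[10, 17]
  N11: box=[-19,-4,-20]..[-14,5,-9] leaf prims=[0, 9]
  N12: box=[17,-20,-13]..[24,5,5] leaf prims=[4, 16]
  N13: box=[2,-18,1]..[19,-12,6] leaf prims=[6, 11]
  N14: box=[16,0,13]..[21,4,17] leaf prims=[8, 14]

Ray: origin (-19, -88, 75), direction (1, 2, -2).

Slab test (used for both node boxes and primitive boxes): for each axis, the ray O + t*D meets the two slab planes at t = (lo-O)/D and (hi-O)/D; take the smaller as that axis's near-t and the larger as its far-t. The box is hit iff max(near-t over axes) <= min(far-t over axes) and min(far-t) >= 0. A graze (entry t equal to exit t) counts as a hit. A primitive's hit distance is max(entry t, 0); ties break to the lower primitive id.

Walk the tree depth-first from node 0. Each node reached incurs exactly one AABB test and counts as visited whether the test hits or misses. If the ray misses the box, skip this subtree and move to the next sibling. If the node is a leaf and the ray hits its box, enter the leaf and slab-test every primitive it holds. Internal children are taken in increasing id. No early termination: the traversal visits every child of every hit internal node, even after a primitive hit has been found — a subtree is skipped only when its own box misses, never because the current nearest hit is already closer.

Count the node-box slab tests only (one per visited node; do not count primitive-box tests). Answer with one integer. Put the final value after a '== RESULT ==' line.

Trace the traversal:
N0 x:[0,43] y:[34,107/2] z:[51/2,95/2] -> hit [34,43], descend [2, 4, 5, 7]
  N2 x:[2,40] y:[44,107/2] z:[29,73/2] -> miss, prune
  N4 x:[0,30] y:[38,103/2] z:[37,95/2] -> miss, prune
  N5 x:[17,38] y:[34,85/2] z:[51/2,37] -> hit [34,37], descend [1, 13]
    N1 x:[17,32] y:[34,85/2] z:[51/2,30] -> miss, prune
    N13 x:[21,38] y:[35,38] z:[69/2,37] -> hit [35,37] leaf, test {P6(miss), P11@t=35}
  N7 x:[29,43] y:[34,101/2] z:[35,44] -> hit [35,43], descend [3, 6, 12]
    N3 x:[30,40] y:[49,101/2] z:[77/2,43] -> miss, prune
    N6 x:[29,31] y:[46,47] z:[79/2,42] -> miss, prune
    N12 x:[36,43] y:[34,93/2] z:[35,44] -> hit [36,43] leaf, test {P4(miss), P16(miss)}

order=[0, 2, 4, 5, 1, 13, 7, 3, 6, 12]  |boxes|=10  |leaves|=2  hit=P11

== RESULT ==
10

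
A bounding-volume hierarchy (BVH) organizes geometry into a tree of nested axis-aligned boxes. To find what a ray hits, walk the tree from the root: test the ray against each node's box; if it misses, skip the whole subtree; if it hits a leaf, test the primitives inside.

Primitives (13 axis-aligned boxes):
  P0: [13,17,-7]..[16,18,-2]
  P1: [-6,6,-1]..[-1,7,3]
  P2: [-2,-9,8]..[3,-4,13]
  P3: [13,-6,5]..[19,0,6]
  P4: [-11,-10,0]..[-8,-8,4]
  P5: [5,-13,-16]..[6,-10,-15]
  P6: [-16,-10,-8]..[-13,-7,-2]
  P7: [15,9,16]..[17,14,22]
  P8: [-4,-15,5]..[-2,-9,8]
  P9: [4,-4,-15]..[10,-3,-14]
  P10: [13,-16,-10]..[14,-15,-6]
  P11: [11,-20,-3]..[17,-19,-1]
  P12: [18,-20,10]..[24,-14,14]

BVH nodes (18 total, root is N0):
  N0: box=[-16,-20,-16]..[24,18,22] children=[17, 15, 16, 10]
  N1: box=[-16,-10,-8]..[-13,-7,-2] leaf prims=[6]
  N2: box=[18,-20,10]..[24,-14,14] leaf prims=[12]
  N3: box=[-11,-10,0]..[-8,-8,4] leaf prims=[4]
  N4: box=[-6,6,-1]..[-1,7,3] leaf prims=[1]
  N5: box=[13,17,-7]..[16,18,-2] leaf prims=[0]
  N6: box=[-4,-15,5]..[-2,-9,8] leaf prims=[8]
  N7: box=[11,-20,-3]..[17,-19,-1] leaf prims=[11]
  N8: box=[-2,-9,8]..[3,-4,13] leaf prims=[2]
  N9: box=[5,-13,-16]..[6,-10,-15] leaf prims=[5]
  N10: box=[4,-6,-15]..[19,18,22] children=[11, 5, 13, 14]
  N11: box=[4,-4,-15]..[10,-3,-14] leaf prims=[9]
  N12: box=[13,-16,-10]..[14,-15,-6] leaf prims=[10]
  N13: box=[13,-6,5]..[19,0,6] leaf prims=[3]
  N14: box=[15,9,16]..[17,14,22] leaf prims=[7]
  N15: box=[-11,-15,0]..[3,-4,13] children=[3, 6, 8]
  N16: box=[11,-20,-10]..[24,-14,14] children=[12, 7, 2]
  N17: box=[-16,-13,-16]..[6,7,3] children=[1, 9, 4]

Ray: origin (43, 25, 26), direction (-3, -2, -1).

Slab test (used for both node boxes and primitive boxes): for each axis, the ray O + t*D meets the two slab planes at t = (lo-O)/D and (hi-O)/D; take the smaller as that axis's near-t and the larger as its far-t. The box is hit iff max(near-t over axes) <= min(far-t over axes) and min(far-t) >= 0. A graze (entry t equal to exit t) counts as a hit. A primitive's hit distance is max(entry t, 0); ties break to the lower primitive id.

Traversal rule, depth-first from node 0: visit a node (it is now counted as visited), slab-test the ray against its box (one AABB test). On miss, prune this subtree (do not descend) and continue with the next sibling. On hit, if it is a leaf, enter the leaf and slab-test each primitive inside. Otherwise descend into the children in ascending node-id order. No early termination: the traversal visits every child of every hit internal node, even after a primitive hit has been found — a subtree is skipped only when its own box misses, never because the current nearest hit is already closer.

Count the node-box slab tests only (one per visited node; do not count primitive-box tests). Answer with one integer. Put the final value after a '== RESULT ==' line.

Walk:
N0 x:[19/3,59/3] y:[7/2,45/2] z:[4,42] -> hit [19/3,59/3], descend [10, 15, 16, 17]
  N10 x:[8,13] y:[7/2,31/2] z:[4,41] -> hit [8,13], descend [5, 11, 13, 14]
    N5 x:[9,10] y:[7/2,4] z:[28,33] -> miss, prune
    N11 x:[11,13] y:[14,29/2] z:[40,41] -> miss, prune
    N13 x:[8,10] y:[25/2,31/2] z:[20,21] -> miss, prune
    N14 x:[26/3,28/3] y:[11/2,8] z:[4,10] -> miss, prune
  N15 x:[40/3,18] y:[29/2,20] z:[13,26] -> hit [29/2,18], descend [3, 6, 8]
    N3 x:[17,18] y:[33/2,35/2] z:[22,26] -> miss, prune
    N6 x:[15,47/3] y:[17,20] z:[18,21] -> miss, prune
    N8 x:[40/3,15] y:[29/2,17] z:[13,18] -> hit [29/2,15] leaf, test {P2@t=29/2}
  N16 x:[19/3,32/3] y:[39/2,45/2] z:[12,36] -> miss, prune
  N17 x:[37/3,59/3] y:[9,19] z:[23,42] -> miss, prune

12 AABB tests over nodes [0, 10, 5, 11, 13, 14, 15, 3, 6, 8, 16, 17]; 1 leaf entered; closest P2.

== RESULT ==
12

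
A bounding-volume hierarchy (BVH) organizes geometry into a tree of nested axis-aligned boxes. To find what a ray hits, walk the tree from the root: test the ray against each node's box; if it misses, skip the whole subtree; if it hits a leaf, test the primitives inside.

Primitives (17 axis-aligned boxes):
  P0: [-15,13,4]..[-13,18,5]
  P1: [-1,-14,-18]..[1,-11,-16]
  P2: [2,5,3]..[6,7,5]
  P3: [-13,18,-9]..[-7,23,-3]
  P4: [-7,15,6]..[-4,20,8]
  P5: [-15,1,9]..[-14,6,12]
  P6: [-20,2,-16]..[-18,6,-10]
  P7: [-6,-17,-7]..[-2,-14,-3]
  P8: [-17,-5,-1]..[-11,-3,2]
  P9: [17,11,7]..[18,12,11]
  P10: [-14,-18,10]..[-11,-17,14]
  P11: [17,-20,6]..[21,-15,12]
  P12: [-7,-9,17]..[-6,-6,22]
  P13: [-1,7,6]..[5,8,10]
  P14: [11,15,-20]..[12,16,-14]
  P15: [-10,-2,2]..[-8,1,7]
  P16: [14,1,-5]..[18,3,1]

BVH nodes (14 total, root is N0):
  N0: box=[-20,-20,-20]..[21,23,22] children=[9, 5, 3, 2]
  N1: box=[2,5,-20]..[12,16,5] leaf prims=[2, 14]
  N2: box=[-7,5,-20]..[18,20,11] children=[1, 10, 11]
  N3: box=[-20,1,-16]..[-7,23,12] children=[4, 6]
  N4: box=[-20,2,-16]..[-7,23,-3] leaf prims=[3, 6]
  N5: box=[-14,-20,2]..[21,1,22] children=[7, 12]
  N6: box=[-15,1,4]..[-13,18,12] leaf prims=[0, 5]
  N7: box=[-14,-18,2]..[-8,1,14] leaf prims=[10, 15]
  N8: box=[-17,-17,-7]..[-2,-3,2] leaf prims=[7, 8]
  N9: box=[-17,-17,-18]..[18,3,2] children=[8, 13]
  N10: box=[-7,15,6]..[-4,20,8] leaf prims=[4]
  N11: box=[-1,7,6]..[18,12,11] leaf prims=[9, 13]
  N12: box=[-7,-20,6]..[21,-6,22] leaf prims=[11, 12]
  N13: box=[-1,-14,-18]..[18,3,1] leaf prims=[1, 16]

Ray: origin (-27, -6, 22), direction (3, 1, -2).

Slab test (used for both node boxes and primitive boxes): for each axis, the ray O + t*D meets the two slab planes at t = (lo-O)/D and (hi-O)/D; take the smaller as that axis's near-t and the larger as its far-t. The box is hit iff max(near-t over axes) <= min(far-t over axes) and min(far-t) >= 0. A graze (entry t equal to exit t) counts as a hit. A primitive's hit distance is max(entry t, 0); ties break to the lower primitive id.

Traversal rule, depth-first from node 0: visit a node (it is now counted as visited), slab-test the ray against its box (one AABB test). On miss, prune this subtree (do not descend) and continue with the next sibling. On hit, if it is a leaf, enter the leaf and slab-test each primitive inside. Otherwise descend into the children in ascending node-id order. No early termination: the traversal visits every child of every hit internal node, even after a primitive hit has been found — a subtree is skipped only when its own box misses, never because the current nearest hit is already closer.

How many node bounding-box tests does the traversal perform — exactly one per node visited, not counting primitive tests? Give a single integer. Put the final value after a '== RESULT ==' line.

Walk:
N0 x:[7/3,16] y:[-14,29] z:[0,21] -> hit [7/3,16], descend [2, 3, 5, 9]
  N2 x:[20/3,15] y:[11,26] z:[11/2,21] -> hit [11,15], descend [1, 10, 11]
    N1 x:[29/3,13] y:[11,22] z:[17/2,21] -> hit [11,13] leaf, test {P2(miss), P14(miss)}
    N10 x:[20/3,23/3] y:[21,26] z:[7,8] -> miss, prune
    N11 x:[26/3,15] y:[13,18] z:[11/2,8] -> miss, prune
  N3 x:[7/3,20/3] y:[7,29] z:[5,19] -> miss, prune
  N5 x:[13/3,16] y:[-14,7] z:[0,10] -> hit [13/3,7], descend [7, 12]
    N7 x:[13/3,19/3] y:[-12,7] z:[4,10] -> hit [13/3,19/3] leaf, test {P10(miss), P15(miss)}
    N12 x:[20/3,16] y:[-14,0] z:[0,8] -> miss, prune
  N9 x:[10/3,15] y:[-11,9] z:[10,20] -> miss, prune

Visited [0, 2, 1, 10, 11, 3, 5, 7, 12, 9]. Tests: 10 box, 2 leaf. Nearest: miss.

== RESULT ==
10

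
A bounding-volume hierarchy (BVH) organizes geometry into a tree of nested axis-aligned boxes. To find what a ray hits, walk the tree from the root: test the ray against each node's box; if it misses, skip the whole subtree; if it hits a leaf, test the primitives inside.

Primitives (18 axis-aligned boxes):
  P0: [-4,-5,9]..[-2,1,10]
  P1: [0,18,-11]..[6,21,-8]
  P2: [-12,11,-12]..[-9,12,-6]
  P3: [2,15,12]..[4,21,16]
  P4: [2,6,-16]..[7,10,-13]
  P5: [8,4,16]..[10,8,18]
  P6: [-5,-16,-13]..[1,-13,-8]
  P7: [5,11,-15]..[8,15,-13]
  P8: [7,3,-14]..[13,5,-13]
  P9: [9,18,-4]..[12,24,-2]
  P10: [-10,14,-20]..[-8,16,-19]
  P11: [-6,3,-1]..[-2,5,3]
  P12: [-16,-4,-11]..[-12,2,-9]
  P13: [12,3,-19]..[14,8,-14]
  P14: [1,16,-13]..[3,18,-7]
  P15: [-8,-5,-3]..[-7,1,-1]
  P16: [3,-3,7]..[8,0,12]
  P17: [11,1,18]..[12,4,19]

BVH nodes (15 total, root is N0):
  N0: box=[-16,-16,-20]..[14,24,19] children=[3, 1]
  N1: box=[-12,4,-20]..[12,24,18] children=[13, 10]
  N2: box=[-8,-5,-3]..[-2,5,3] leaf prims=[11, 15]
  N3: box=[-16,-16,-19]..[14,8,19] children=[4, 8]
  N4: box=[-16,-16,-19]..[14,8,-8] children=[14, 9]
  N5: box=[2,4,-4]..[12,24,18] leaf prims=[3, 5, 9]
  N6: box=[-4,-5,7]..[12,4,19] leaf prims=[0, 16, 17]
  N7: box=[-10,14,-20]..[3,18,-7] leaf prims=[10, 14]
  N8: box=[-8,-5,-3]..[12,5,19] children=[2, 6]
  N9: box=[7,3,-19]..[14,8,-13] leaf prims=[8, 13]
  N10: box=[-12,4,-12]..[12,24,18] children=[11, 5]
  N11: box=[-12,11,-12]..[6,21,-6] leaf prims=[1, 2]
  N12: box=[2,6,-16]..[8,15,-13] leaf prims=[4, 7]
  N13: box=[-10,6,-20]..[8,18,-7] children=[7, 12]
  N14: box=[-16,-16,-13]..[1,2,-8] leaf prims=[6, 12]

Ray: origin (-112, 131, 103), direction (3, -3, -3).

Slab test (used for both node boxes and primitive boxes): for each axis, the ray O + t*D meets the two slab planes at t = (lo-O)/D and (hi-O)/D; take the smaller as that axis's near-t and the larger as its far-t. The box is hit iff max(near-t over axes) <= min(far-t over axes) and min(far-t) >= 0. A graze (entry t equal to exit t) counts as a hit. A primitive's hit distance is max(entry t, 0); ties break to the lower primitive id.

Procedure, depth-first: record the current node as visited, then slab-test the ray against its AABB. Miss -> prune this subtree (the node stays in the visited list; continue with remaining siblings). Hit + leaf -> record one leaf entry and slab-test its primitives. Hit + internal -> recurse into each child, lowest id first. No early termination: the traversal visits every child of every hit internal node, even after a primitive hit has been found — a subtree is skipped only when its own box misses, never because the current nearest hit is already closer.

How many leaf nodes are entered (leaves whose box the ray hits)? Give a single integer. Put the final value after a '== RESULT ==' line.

Walk:
N0 x:[32,42] y:[107/3,49] z:[28,41] -> hit [107/3,41], descend [1, 3]
  N1 x:[100/3,124/3] y:[107/3,127/3] z:[85/3,41] -> hit [107/3,41], descend [10, 13]
    N10 x:[100/3,124/3] y:[107/3,127/3] z:[85/3,115/3] -> hit [107/3,115/3], descend [5, 11]
      N5 x:[38,124/3] y:[107/3,127/3] z:[85/3,107/3] -> miss, prune
      N11 x:[100/3,118/3] y:[110/3,40] z:[109/3,115/3] -> hit [110/3,115/3] leaf, test {P1@t=112/3, P2(miss)}
    N13 x:[34,40] y:[113/3,125/3] z:[110/3,41] -> hit [113/3,40], descend [7, 12]
      N7 x:[34,115/3] y:[113/3,39] z:[110/3,41] -> hit [113/3,115/3] leaf, test {P10(miss), P14@t=113/3}
      N12 x:[38,40] y:[116/3,125/3] z:[116/3,119/3] -> hit [116/3,119/3] leaf, test {P4(miss), P7@t=39}
  N3 x:[32,42] y:[41,49] z:[28,122/3] -> miss, prune

9 AABB tests over nodes [0, 1, 10, 5, 11, 13, 7, 12, 3]; 3 leaves entered; closest P1.

== RESULT ==
3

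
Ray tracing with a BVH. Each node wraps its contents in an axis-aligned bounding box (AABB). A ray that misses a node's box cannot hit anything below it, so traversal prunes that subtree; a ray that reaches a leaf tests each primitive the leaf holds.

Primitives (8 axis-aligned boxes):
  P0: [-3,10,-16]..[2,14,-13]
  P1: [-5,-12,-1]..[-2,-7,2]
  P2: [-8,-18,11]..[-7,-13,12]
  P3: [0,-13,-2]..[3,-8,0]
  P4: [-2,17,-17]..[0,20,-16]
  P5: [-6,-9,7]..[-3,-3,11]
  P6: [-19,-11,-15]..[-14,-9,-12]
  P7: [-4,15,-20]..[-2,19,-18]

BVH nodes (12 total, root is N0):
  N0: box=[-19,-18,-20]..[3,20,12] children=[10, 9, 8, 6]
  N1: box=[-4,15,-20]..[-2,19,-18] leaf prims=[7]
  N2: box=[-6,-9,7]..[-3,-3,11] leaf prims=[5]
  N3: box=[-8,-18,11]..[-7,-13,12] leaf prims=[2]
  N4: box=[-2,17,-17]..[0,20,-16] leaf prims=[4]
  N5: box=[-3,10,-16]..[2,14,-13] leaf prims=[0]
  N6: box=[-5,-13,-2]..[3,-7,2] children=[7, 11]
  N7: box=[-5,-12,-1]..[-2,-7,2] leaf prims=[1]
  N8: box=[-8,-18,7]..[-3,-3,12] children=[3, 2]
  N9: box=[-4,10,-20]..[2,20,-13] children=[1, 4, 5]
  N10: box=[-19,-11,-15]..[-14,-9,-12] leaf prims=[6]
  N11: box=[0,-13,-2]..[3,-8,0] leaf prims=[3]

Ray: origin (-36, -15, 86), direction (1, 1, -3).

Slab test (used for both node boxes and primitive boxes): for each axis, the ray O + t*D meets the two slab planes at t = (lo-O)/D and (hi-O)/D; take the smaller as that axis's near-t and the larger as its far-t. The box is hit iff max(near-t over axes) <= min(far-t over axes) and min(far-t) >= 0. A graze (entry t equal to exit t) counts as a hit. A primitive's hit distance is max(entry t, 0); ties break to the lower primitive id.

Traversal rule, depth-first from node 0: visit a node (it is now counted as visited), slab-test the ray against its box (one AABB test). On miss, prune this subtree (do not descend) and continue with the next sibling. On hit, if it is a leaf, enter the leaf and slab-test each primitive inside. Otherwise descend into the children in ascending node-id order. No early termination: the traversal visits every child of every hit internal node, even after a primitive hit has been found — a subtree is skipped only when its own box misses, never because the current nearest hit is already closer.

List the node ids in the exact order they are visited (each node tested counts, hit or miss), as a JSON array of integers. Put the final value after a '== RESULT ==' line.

Trace the traversal:
N0 x:[17,39] y:[-3,35] z:[74/3,106/3] -> hit [74/3,35], descend [6, 8, 9, 10]
  N6 x:[31,39] y:[2,8] z:[28,88/3] -> miss, prune
  N8 x:[28,33] y:[-3,12] z:[74/3,79/3] -> miss, prune
  N9 x:[32,38] y:[25,35] z:[33,106/3] -> hit [33,35], descend [1, 4, 5]
    N1 x:[32,34] y:[30,34] z:[104/3,106/3] -> miss, prune
    N4 x:[34,36] y:[32,35] z:[34,103/3] -> hit [34,103/3] leaf, test {P4@t=34}
    N5 x:[33,38] y:[25,29] z:[33,34] -> miss, prune
  N10 x:[17,22] y:[4,6] z:[98/3,101/3] -> miss, prune

Summary -> nodes [0, 6, 8, 9, 1, 4, 5, 10]; box-tests=8; leaf-entries=1; first=P4

== RESULT ==
[0, 6, 8, 9, 1, 4, 5, 10]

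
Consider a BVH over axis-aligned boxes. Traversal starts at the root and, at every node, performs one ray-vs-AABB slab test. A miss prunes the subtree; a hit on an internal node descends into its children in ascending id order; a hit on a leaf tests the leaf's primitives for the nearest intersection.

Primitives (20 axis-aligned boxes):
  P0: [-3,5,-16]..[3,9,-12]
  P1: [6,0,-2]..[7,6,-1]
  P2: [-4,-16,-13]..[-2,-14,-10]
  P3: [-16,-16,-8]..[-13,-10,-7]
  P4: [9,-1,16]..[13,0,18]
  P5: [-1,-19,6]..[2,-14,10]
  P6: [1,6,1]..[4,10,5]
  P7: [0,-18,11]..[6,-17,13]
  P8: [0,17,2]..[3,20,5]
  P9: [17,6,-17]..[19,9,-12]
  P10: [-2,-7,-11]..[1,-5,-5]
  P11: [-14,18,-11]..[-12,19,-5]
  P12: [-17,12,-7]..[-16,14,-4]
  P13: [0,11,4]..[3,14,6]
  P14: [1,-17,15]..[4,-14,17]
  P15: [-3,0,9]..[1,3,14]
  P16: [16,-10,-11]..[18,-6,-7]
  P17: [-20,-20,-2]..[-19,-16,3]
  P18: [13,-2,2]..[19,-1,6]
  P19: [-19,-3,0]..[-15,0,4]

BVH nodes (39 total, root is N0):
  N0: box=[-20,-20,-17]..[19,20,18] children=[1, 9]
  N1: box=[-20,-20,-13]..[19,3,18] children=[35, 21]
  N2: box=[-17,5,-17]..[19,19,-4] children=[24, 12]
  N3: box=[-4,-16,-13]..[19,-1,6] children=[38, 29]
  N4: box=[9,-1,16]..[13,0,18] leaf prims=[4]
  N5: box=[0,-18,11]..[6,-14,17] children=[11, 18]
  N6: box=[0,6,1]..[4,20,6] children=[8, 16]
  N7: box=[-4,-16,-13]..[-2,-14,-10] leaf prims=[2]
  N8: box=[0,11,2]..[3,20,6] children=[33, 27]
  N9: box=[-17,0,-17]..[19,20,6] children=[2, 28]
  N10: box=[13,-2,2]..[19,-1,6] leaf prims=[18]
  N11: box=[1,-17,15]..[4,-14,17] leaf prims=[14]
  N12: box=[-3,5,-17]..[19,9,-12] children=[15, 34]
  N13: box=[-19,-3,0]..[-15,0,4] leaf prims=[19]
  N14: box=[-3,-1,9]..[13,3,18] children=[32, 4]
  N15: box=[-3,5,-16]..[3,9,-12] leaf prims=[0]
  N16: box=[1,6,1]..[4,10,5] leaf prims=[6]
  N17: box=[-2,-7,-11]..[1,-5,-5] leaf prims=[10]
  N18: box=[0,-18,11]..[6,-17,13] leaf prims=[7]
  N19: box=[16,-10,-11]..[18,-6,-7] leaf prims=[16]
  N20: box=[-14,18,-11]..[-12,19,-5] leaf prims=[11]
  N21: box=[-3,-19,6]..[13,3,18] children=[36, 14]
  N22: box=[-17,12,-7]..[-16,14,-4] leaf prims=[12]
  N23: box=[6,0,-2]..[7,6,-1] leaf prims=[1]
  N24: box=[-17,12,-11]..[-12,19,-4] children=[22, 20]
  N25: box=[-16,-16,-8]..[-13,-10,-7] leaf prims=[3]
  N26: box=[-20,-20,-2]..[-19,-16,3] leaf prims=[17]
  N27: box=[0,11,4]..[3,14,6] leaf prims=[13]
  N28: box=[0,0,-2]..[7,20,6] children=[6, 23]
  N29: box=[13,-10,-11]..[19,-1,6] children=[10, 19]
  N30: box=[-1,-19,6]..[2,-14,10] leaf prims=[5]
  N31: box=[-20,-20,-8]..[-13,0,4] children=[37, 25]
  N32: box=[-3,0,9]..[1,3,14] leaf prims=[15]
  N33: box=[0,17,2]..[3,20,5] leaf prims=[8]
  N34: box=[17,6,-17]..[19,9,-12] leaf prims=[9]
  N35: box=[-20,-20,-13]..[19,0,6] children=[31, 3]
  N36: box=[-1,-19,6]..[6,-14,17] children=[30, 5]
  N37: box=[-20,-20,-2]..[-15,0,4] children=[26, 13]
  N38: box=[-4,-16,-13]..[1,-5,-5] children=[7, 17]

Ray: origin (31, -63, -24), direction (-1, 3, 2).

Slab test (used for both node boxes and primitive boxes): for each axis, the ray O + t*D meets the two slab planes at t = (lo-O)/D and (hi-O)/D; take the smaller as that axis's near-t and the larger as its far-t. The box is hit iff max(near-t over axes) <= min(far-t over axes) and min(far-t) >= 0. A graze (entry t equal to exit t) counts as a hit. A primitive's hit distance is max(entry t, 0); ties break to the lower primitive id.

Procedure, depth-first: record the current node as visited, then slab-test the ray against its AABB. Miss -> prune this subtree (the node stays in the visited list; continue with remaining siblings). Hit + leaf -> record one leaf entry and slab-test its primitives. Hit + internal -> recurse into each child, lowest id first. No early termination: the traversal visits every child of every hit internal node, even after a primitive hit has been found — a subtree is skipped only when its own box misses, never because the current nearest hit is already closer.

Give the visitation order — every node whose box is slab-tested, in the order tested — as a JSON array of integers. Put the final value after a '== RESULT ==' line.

Trace the traversal:
N0 x:[12,51] y:[43/3,83/3] z:[7/2,21] -> hit [43/3,21], descend [1, 9]
  N1 x:[12,51] y:[43/3,22] z:[11/2,21] -> hit [43/3,21], descend [21, 35]
    N21 x:[18,34] y:[44/3,22] z:[15,21] -> hit [18,21], descend [14, 36]
      N14 x:[18,34] y:[62/3,22] z:[33/2,21] -> hit [62/3,21], descend [4, 32]
        N4 x:[18,22] y:[62/3,21] z:[20,21] -> hit [62/3,21] leaf, test {P4@t=62/3}
        N32 x:[30,34] y:[21,22] z:[33/2,19] -> miss, prune
      N36 x:[25,32] y:[44/3,49/3] z:[15,41/2] -> miss, prune
    N35 x:[12,51] y:[43/3,21] z:[11/2,15] -> hit [43/3,15], descend [3, 31]
      N3 x:[12,35] y:[47/3,62/3] z:[11/2,15] -> miss, prune
      N31 x:[44,51] y:[43/3,21] z:[8,14] -> miss, prune
  N9 x:[12,48] y:[21,83/3] z:[7/2,15] -> miss, prune

order=[0, 1, 21, 14, 4, 32, 36, 35, 3, 31, 9]  |boxes|=11  |leaves|=1  hit=P4

== RESULT ==
[0, 1, 21, 14, 4, 32, 36, 35, 3, 31, 9]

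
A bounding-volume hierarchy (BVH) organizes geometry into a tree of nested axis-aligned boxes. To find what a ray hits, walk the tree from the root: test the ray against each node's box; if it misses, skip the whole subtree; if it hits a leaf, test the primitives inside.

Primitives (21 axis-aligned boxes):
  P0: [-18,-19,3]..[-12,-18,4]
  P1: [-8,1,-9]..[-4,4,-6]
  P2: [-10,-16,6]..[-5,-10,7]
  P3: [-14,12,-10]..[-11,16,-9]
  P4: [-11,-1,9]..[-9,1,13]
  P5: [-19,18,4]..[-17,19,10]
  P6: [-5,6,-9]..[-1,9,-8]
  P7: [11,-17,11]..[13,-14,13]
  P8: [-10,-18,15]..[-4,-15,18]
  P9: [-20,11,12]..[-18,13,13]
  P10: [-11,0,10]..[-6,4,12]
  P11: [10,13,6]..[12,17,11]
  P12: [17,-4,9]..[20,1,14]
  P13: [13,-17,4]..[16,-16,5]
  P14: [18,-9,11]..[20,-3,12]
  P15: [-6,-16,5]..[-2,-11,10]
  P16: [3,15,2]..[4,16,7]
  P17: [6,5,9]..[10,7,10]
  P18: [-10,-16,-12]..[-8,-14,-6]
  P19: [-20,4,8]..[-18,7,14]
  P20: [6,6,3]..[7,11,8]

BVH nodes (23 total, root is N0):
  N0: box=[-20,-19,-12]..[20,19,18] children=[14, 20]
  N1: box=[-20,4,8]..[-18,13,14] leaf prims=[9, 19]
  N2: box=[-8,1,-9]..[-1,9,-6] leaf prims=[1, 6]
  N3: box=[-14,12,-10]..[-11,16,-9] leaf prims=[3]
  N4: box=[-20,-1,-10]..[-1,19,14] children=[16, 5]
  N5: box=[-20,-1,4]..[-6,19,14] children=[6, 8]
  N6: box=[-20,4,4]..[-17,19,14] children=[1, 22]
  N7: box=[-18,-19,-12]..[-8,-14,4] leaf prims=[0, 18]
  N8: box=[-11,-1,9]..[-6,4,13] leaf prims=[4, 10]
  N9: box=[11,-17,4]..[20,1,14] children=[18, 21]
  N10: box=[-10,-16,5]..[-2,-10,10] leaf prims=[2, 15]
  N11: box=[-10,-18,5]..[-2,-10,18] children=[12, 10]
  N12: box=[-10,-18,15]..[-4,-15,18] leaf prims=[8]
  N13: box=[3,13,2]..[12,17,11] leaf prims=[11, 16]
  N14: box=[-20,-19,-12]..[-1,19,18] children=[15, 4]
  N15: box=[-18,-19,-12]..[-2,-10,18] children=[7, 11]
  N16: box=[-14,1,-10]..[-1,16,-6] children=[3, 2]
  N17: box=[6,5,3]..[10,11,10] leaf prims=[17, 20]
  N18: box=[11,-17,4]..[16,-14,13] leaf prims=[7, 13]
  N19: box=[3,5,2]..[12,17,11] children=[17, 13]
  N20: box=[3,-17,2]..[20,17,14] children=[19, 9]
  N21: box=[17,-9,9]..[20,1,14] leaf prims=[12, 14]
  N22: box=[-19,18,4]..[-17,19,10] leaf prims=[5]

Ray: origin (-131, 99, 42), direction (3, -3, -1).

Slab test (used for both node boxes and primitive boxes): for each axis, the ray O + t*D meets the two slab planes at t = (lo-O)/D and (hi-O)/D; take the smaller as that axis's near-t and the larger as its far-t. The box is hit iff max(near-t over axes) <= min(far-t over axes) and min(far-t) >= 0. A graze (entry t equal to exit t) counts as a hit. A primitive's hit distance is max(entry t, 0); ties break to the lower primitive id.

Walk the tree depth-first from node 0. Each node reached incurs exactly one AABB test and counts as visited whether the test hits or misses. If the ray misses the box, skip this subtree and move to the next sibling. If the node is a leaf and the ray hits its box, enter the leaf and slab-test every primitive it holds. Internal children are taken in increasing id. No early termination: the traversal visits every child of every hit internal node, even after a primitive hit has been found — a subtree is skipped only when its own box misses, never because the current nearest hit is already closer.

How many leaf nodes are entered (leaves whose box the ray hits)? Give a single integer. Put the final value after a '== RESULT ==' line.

Walk:
N0 x:[37,151/3] y:[80/3,118/3] z:[24,54] -> hit [37,118/3], descend [14, 20]
  N14 x:[37,130/3] y:[80/3,118/3] z:[24,54] -> hit [37,118/3], descend [4, 15]
    N4 x:[37,130/3] y:[80/3,100/3] z:[28,52] -> miss, prune
    N15 x:[113/3,43] y:[109/3,118/3] z:[24,54] -> hit [113/3,118/3], descend [7, 11]
      N7 x:[113/3,41] y:[113/3,118/3] z:[38,54] -> hit [38,118/3] leaf, test {P0@t=39, P18(miss)}
      N11 x:[121/3,43] y:[109/3,39] z:[24,37] -> miss, prune
  N20 x:[134/3,151/3] y:[82/3,116/3] z:[28,40] -> miss, prune

order=[0, 14, 4, 15, 7, 11, 20]  |boxes|=7  |leaves|=1  hit=P0

== RESULT ==
1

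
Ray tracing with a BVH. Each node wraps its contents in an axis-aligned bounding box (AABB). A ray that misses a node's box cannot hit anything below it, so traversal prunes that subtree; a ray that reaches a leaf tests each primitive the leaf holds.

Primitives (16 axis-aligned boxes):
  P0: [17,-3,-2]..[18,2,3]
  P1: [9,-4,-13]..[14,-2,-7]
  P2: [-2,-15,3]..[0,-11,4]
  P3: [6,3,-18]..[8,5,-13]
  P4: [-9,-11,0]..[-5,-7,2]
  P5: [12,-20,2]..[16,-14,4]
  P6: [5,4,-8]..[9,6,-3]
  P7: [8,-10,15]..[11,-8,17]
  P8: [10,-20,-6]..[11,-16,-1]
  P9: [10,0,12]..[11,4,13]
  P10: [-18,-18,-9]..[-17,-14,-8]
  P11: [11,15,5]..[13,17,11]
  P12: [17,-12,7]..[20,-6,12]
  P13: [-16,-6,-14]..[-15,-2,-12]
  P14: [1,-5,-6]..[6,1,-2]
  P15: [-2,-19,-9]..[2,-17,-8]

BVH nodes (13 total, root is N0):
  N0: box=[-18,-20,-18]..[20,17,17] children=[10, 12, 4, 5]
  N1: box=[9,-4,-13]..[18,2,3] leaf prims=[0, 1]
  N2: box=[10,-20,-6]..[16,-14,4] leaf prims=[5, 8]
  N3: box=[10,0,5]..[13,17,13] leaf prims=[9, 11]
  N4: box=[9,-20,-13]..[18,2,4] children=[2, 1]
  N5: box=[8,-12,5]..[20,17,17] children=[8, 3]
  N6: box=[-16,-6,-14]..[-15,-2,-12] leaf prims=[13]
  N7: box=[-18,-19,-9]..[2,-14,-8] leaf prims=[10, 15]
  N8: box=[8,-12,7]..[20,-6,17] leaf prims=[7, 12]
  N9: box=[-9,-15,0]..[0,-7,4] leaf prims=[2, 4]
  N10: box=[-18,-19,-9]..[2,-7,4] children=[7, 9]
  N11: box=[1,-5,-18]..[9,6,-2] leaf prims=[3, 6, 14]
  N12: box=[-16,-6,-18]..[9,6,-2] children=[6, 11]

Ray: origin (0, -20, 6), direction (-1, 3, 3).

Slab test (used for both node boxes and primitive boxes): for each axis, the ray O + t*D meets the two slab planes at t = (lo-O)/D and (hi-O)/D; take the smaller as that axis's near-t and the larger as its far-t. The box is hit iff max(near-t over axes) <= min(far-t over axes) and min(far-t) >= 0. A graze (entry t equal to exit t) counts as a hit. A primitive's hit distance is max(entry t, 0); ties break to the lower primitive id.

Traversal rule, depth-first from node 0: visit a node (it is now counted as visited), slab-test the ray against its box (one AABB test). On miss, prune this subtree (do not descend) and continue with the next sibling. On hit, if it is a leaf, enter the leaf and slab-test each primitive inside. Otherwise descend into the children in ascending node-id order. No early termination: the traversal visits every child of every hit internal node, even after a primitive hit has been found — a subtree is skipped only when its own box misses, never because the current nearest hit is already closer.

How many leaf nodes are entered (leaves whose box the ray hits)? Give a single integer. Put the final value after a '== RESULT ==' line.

Walk:
N0 x:[-20,18] y:[0,37/3] z:[-8,11/3] -> hit [0,11/3], descend [4, 5, 10, 12]
  N4 x:[-18,-9] y:[0,22/3] z:[-19/3,-2/3] -> miss, prune
  N5 x:[-20,-8] y:[8/3,37/3] z:[-1/3,11/3] -> miss, prune
  N10 x:[-2,18] y:[1/3,13/3] z:[-5,-2/3] -> miss, prune
  N12 x:[-9,16] y:[14/3,26/3] z:[-8,-8/3] -> miss, prune

5 AABB tests over nodes [0, 4, 5, 10, 12]; 0 leaves entered; closest miss.

== RESULT ==
0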